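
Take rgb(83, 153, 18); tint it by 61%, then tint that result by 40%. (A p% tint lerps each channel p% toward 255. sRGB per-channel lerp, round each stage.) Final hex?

A 61% tint moves each channel 61% toward 255:
  R: 83 + 0.61×(255−83) = 83 + 104.92 = 187.92 → 188
  G: 153 + 0.61×(255−153) = 153 + 62.22 = 215.22 → 215
  B: 18 + 0.61×(255−18) = 18 + 144.57 = 162.57 → 163
After the tint: rgb(188, 215, 163) = #bcd7a3.
A 40% tint moves each channel 40% toward 255:
  R: 188 + 26.8 = 214.8 → 215
  G: 215 + 16 = 231 → 231
  B: 163 + 0.4×(255−163) = 163 + 36.8 = 199.8 → 200
rgb(215, 231, 200) = #d7e7c8.

#d7e7c8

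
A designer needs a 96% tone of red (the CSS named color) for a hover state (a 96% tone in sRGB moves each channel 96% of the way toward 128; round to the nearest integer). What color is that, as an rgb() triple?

rgb(133, 123, 123)

CSS red is rgb(255, 0, 0).
Per channel, c → c + 0.96(128 − c):
  R: 255 − 121.92 = 133.08 → 133
  G: 0 + 122.88 = 122.88 → 123
  B: 0 + 122.88 = 122.88 → 123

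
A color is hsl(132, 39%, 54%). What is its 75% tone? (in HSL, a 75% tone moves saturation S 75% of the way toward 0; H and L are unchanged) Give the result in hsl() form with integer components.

S moves 75% from 39 toward 0: 39 − 29.25 = 9.75 → 10.
H and L are unchanged.

hsl(132, 10%, 54%)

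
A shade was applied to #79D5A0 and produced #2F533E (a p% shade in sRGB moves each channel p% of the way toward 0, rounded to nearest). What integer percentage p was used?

61%

#79D5A0 is rgb(121, 213, 160); #2F533E is rgb(47, 83, 62).
On the G channel (widest range): 83 ≈ 213 + (p/100)(0 − 213), so p ≈ 100×(83 − 213)/(0 − 213) = -13000/-213 = 61.03.
p = 61 reproduces all three channels after rounding.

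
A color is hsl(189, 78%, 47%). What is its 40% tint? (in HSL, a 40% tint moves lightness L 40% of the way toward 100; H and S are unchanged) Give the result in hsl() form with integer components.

L moves 40% from 47 toward 100: 47 + 21.2 = 68.2 → 68.
H and S are unchanged.

hsl(189, 78%, 68%)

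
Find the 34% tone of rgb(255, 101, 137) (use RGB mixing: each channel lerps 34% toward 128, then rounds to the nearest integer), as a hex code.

#D46E86

Lerp each channel 34% toward 128:
  R: 255 + 0.34×(128−255) = 255 − 43.18 = 211.82 → 212
  G: 101 + 0.34×(128−101) = 101 + 9.18 = 110.18 → 110
  B: 137 + 0.34×(128−137) = 137 − 3.06 = 133.94 → 134
rgb(212, 110, 134) = #D46E86.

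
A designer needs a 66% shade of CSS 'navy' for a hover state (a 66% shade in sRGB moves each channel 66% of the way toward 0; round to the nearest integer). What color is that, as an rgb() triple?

CSS navy is rgb(0, 0, 128).
Lerp each channel 66% toward 0:
  R: 0 + 0 = 0 → 0
  G: 0 + 0.66×(0−0) = 0 + 0 = 0 → 0
  B: 128 − 84.48 = 43.52 → 44

rgb(0, 0, 44)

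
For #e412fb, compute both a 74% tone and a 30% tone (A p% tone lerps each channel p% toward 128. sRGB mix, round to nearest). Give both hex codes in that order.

#e412fb is rgb(228, 18, 251).
74% tone:
  R: 228 − 74 = 154 → 154
  G: 18 + 81.4 = 99.4 → 99
  B: 251 + 0.74×(128−251) = 251 − 91.02 = 159.98 → 160
  → #9a63a0
30% tone:
  R: 228 − 30 = 198 → 198
  G: 18 + 0.3×(128−18) = 18 + 33 = 51 → 51
  B: 251 + 0.3×(128−251) = 251 − 36.9 = 214.1 → 214
  → #c633d6

#9a63a0, #c633d6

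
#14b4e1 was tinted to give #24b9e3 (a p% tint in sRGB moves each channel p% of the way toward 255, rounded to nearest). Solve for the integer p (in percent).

#14b4e1 is rgb(20, 180, 225); #24b9e3 is rgb(36, 185, 227).
On the R channel (widest range): 36 ≈ 20 + (p/100)(255 − 20), so p ≈ 100×(36 − 20)/(255 − 20) = 1600/235 = 6.81.
p = 7 reproduces all three channels after rounding.

7%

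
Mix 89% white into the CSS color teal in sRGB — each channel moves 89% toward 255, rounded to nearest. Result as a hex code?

#e3f1f1

CSS teal is rgb(0, 128, 128).
Lerp each channel 89% toward 255:
  R: 0 + 0.89×(255−0) = 0 + 226.95 = 226.95 → 227
  G: 128 + 113.03 = 241.03 → 241
  B: 128 + 113.03 = 241.03 → 241
rgb(227, 241, 241) = #e3f1f1.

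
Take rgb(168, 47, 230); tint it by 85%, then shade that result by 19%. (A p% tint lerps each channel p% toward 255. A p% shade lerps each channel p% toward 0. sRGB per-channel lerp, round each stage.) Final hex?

Lerp each channel 85% toward 255:
  R: 168 + 73.95 = 241.95 → 242
  G: 47 + 176.8 = 223.8 → 224
  B: 230 + 0.85×(255−230) = 230 + 21.25 = 251.25 → 251
After the tint: rgb(242, 224, 251) = #F2E0FB.
Lerp each channel 19% toward 0:
  R: 242 + 0.19×(0−242) = 242 − 45.98 = 196.02 → 196
  G: 224 + 0.19×(0−224) = 224 − 42.56 = 181.44 → 181
  B: 251 + 0.19×(0−251) = 251 − 47.69 = 203.31 → 203
rgb(196, 181, 203) = #C4B5CB.

#C4B5CB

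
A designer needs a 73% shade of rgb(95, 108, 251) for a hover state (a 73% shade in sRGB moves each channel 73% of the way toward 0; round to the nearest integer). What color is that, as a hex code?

#1A1D44

Per channel, c → c + 0.73(0 − c):
  R: 95 − 69.35 = 25.65 → 26
  G: 108 + 0.73×(0−108) = 108 − 78.84 = 29.16 → 29
  B: 251 − 183.23 = 67.77 → 68
rgb(26, 29, 68) = #1A1D44.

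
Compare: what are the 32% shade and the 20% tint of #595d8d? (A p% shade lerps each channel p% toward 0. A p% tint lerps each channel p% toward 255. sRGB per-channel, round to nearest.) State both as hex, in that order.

#595d8d is rgb(89, 93, 141).
32% shade:
  R: 89 + 0.32×(0−89) = 89 − 28.48 = 60.52 → 61
  G: 93 + 0.32×(0−93) = 93 − 29.76 = 63.24 → 63
  B: 141 − 45.12 = 95.88 → 96
  → #3d3f60
20% tint:
  R: 89 + 0.2×(255−89) = 89 + 33.2 = 122.2 → 122
  G: 93 + 32.4 = 125.4 → 125
  B: 141 + 0.2×(255−141) = 141 + 22.8 = 163.8 → 164
  → #7a7da4

#3d3f60, #7a7da4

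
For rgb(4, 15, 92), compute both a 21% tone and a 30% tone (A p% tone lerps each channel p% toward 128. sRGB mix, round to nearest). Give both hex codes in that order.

#1E2764, #293167

21% tone:
  R: 4 + 0.21×(128−4) = 4 + 26.04 = 30.04 → 30
  G: 15 + 0.21×(128−15) = 15 + 23.73 = 38.73 → 39
  B: 92 + 7.56 = 99.56 → 100
  → #1E2764
30% tone:
  R: 4 + 0.3×(128−4) = 4 + 37.2 = 41.2 → 41
  G: 15 + 33.9 = 48.9 → 49
  B: 92 + 0.3×(128−92) = 92 + 10.8 = 102.8 → 103
  → #293167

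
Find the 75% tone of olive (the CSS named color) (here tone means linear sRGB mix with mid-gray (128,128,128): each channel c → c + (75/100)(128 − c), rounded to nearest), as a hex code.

#808060

CSS olive is rgb(128, 128, 0).
Per channel, c → c + 0.75(128 − c):
  R: 128 + 0 = 128 → 128
  G: 128 + 0.75×(128−128) = 128 + 0 = 128 → 128
  B: 0 + 0.75×(128−0) = 0 + 96 = 96 → 96
rgb(128, 128, 96) = #808060.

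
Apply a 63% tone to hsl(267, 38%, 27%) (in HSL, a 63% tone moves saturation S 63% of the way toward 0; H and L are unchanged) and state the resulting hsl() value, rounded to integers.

S moves 63% from 38 toward 0: 38 − 23.94 = 14.06 → 14.
H and L are unchanged.

hsl(267, 14%, 27%)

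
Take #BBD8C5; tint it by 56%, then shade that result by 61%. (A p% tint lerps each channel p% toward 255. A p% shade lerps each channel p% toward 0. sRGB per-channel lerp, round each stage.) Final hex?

#585D59

#BBD8C5 is rgb(187, 216, 197).
Lerp each channel 56% toward 255:
  R: 187 + 0.56×(255−187) = 187 + 38.08 = 225.08 → 225
  G: 216 + 21.84 = 237.84 → 238
  B: 197 + 32.48 = 229.48 → 229
After the tint: rgb(225, 238, 229) = #E1EEE5.
Lerp each channel 61% toward 0:
  R: 225 + 0.61×(0−225) = 225 − 137.25 = 87.75 → 88
  G: 238 − 145.18 = 92.82 → 93
  B: 229 − 139.69 = 89.31 → 89
rgb(88, 93, 89) = #585D59.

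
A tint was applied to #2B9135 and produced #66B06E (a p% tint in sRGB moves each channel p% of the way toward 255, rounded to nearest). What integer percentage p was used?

28%

#2B9135 is rgb(43, 145, 53); #66B06E is rgb(102, 176, 110).
On the R channel (widest range): 102 ≈ 43 + (p/100)(255 − 43), so p ≈ 100×(102 − 43)/(255 − 43) = 5900/212 = 27.83.
p = 28 reproduces all three channels after rounding.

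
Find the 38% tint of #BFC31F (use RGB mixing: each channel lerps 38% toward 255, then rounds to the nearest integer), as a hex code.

#D7DA74

#BFC31F is rgb(191, 195, 31).
A 38% tint moves each channel 38% toward 255:
  R: 191 + 0.38×(255−191) = 191 + 24.32 = 215.32 → 215
  G: 195 + 22.8 = 217.8 → 218
  B: 31 + 85.12 = 116.12 → 116
rgb(215, 218, 116) = #D7DA74.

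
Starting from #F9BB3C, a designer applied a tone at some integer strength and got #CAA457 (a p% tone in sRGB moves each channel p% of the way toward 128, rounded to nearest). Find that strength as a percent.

39%

#F9BB3C is rgb(249, 187, 60); #CAA457 is rgb(202, 164, 87).
On the R channel (widest range): 202 ≈ 249 + (p/100)(128 − 249), so p ≈ 100×(202 − 249)/(128 − 249) = -4700/-121 = 38.84.
p = 39 reproduces all three channels after rounding.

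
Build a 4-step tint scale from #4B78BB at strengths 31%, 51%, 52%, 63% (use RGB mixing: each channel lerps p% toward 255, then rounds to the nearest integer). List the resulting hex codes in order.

#4B78BB is rgb(75, 120, 187).
31%: (75 + 55.8 = 130.8→131, 120 + 41.85 = 161.85→162, 187 + 21.08 = 208.08→208) → #83A2D0
51%: (75 + 91.8 = 166.8→167, 120 + 68.85 = 188.85→189, 187 + 34.68 = 221.68→222) → #A7BDDE
52%: (75 + 93.6 = 168.6→169, 120 + 70.2 = 190.2→190, 187 + 35.36 = 222.36→222) → #A9BEDE
63%: (75 + 113.4 = 188.4→188, 120 + 85.05 = 205.05→205, 187 + 42.84 = 229.84→230) → #BCCDE6

#83A2D0, #A7BDDE, #A9BEDE, #BCCDE6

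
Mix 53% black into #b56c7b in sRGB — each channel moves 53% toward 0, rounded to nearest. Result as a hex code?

#b56c7b is rgb(181, 108, 123).
Per channel, c → c + 0.53(0 − c):
  R: 181 + 0.53×(0−181) = 181 − 95.93 = 85.07 → 85
  G: 108 + 0.53×(0−108) = 108 − 57.24 = 50.76 → 51
  B: 123 − 65.19 = 57.81 → 58
rgb(85, 51, 58) = #55333a.

#55333a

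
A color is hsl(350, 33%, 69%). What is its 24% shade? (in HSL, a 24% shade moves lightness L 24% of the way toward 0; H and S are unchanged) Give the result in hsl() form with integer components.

L moves 24% from 69 toward 0: 69 − 16.56 = 52.44 → 52.
H and S are unchanged.

hsl(350, 33%, 52%)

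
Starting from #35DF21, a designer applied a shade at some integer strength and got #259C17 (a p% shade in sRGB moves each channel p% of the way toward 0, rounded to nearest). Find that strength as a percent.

30%

#35DF21 is rgb(53, 223, 33); #259C17 is rgb(37, 156, 23).
On the G channel (widest range): 156 ≈ 223 + (p/100)(0 − 223), so p ≈ 100×(156 − 223)/(0 − 223) = -6700/-223 = 30.04.
p = 30 reproduces all three channels after rounding.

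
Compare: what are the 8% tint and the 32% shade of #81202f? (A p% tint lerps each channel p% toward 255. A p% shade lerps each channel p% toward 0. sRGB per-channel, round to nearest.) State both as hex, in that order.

#81202f is rgb(129, 32, 47).
8% tint:
  R: 129 + 10.08 = 139.08 → 139
  G: 32 + 17.84 = 49.84 → 50
  B: 47 + 0.08×(255−47) = 47 + 16.64 = 63.64 → 64
  → #8b3240
32% shade:
  R: 129 + 0.32×(0−129) = 129 − 41.28 = 87.72 → 88
  G: 32 + 0.32×(0−32) = 32 − 10.24 = 21.76 → 22
  B: 47 + 0.32×(0−47) = 47 − 15.04 = 31.96 → 32
  → #581620

#8b3240, #581620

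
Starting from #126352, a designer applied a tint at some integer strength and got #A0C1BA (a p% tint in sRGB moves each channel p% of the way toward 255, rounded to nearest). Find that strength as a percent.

60%

#126352 is rgb(18, 99, 82); #A0C1BA is rgb(160, 193, 186).
On the R channel (widest range): 160 ≈ 18 + (p/100)(255 − 18), so p ≈ 100×(160 − 18)/(255 − 18) = 14200/237 = 59.92.
p = 60 reproduces all three channels after rounding.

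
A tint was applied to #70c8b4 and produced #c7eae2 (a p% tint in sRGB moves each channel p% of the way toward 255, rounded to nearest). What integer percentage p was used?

61%

#70c8b4 is rgb(112, 200, 180); #c7eae2 is rgb(199, 234, 226).
On the R channel (widest range): 199 ≈ 112 + (p/100)(255 − 112), so p ≈ 100×(199 − 112)/(255 − 112) = 8700/143 = 60.84.
p = 61 reproduces all three channels after rounding.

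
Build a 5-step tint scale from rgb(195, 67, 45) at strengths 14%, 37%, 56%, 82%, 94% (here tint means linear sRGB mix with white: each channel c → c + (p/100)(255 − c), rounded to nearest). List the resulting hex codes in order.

14%: (195 + 8.4 = 203.4→203, 67 + 26.32 = 93.32→93, 45 + 29.4 = 74.4→74) → #cb5d4a
37%: (195 + 22.2 = 217.2→217, 67 + 69.56 = 136.56→137, 45 + 77.7 = 122.7→123) → #d9897b
56%: (195 + 33.6 = 228.6→229, 67 + 105.28 = 172.28→172, 45 + 117.6 = 162.6→163) → #e5aca3
82%: (195 + 49.2 = 244.2→244, 67 + 154.16 = 221.16→221, 45 + 172.2 = 217.2→217) → #f4ddd9
94%: (195 + 56.4 = 251.4→251, 67 + 176.72 = 243.72→244, 45 + 197.4 = 242.4→242) → #fbf4f2

#cb5d4a, #d9897b, #e5aca3, #f4ddd9, #fbf4f2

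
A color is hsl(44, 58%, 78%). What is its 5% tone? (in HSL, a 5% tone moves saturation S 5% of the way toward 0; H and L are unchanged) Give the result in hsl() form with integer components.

S moves 5% from 58 toward 0: 58 − 2.9 = 55.1 → 55.
H and L are unchanged.

hsl(44, 55%, 78%)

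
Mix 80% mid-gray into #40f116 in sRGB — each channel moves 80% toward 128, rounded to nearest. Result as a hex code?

#73976b

#40f116 is rgb(64, 241, 22).
An 80% tone moves each channel 80% toward 128:
  R: 64 + 0.8×(128−64) = 64 + 51.2 = 115.2 → 115
  G: 241 + 0.8×(128−241) = 241 − 90.4 = 150.6 → 151
  B: 22 + 0.8×(128−22) = 22 + 84.8 = 106.8 → 107
rgb(115, 151, 107) = #73976b.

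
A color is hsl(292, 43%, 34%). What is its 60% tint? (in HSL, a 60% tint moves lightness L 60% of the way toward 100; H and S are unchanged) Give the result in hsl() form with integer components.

L moves 60% from 34 toward 100: 34 + 39.6 = 73.6 → 74.
H and S are unchanged.

hsl(292, 43%, 74%)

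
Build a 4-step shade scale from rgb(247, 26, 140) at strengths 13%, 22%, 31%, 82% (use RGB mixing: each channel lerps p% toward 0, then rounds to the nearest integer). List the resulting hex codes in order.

#d7177a, #c1146d, #aa1261, #2c0519

13%: (247 − 32.11 = 214.89→215, 26 − 3.38 = 22.62→23, 140 − 18.2 = 121.8→122) → #d7177a
22%: (247 − 54.34 = 192.66→193, 26 − 5.72 = 20.28→20, 140 − 30.8 = 109.2→109) → #c1146d
31%: (247 − 76.57 = 170.43→170, 26 − 8.06 = 17.94→18, 140 − 43.4 = 96.6→97) → #aa1261
82%: (247 − 202.54 = 44.46→44, 26 − 21.32 = 4.68→5, 140 − 114.8 = 25.2→25) → #2c0519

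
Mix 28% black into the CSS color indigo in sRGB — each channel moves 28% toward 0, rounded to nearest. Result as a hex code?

#36005E

CSS indigo is rgb(75, 0, 130).
Per channel, c → c + 0.28(0 − c):
  R: 75 + 0.28×(0−75) = 75 − 21 = 54 → 54
  G: 0 + 0.28×(0−0) = 0 + 0 = 0 → 0
  B: 130 + 0.28×(0−130) = 130 − 36.4 = 93.6 → 94
rgb(54, 0, 94) = #36005E.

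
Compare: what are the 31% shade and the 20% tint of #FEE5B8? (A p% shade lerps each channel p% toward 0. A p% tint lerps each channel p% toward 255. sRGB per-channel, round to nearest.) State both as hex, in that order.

#FEE5B8 is rgb(254, 229, 184).
31% shade:
  R: 254 + 0.31×(0−254) = 254 − 78.74 = 175.26 → 175
  G: 229 − 70.99 = 158.01 → 158
  B: 184 + 0.31×(0−184) = 184 − 57.04 = 126.96 → 127
  → #AF9E7F
20% tint:
  R: 254 + 0.2×(255−254) = 254 + 0.2 = 254.2 → 254
  G: 229 + 5.2 = 234.2 → 234
  B: 184 + 14.2 = 198.2 → 198
  → #FEEAC6

#AF9E7F, #FEEAC6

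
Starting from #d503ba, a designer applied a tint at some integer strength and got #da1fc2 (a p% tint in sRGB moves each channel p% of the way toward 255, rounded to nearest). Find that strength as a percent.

11%

#d503ba is rgb(213, 3, 186); #da1fc2 is rgb(218, 31, 194).
On the G channel (widest range): 31 ≈ 3 + (p/100)(255 − 3), so p ≈ 100×(31 − 3)/(255 − 3) = 2800/252 = 11.11.
p = 11 reproduces all three channels after rounding.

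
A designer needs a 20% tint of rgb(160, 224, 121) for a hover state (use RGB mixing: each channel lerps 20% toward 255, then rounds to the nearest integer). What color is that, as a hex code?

#B3E694

Per channel, c → c + 0.2(255 − c):
  R: 160 + 0.2×(255−160) = 160 + 19 = 179 → 179
  G: 224 + 6.2 = 230.2 → 230
  B: 121 + 0.2×(255−121) = 121 + 26.8 = 147.8 → 148
rgb(179, 230, 148) = #B3E694.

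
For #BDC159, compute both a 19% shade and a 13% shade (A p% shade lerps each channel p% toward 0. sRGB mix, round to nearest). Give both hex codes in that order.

#BDC159 is rgb(189, 193, 89).
19% shade:
  R: 189 + 0.19×(0−189) = 189 − 35.91 = 153.09 → 153
  G: 193 + 0.19×(0−193) = 193 − 36.67 = 156.33 → 156
  B: 89 + 0.19×(0−89) = 89 − 16.91 = 72.09 → 72
  → #999C48
13% shade:
  R: 189 − 24.57 = 164.43 → 164
  G: 193 − 25.09 = 167.91 → 168
  B: 89 + 0.13×(0−89) = 89 − 11.57 = 77.43 → 77
  → #A4A84D

#999C48, #A4A84D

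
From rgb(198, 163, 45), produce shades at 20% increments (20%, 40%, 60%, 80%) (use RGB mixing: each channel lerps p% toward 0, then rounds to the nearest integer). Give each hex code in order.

#9E8224, #77621B, #4F4112, #282109

20%: (198 − 39.6 = 158.4→158, 163 − 32.6 = 130.4→130, 45 − 9 = 36→36) → #9E8224
40%: (198 − 79.2 = 118.8→119, 163 − 65.2 = 97.8→98, 45 − 18 = 27→27) → #77621B
60%: (198 − 118.8 = 79.2→79, 163 − 97.8 = 65.2→65, 45 − 27 = 18→18) → #4F4112
80%: (198 − 158.4 = 39.6→40, 163 − 130.4 = 32.6→33, 45 − 36 = 9→9) → #282109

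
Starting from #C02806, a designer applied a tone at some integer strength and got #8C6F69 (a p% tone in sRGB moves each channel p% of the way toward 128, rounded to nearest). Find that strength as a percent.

81%

#C02806 is rgb(192, 40, 6); #8C6F69 is rgb(140, 111, 105).
On the B channel (widest range): 105 ≈ 6 + (p/100)(128 − 6), so p ≈ 100×(105 − 6)/(128 − 6) = 9900/122 = 81.15.
p = 81 reproduces all three channels after rounding.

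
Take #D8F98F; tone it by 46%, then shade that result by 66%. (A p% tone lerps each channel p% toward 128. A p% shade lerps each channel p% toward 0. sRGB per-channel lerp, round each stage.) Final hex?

#3C422E

#D8F98F is rgb(216, 249, 143).
Per channel, c → c + 0.46(128 − c):
  R: 216 − 40.48 = 175.52 → 176
  G: 249 + 0.46×(128−249) = 249 − 55.66 = 193.34 → 193
  B: 143 − 6.9 = 136.1 → 136
After the tone: rgb(176, 193, 136) = #B0C188.
A 66% shade moves each channel 66% toward 0:
  R: 176 + 0.66×(0−176) = 176 − 116.16 = 59.84 → 60
  G: 193 + 0.66×(0−193) = 193 − 127.38 = 65.62 → 66
  B: 136 − 89.76 = 46.24 → 46
rgb(60, 66, 46) = #3C422E.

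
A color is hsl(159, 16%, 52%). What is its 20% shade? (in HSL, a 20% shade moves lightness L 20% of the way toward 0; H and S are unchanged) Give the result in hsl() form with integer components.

L moves 20% from 52 toward 0: 52 − 10.4 = 41.6 → 42.
H and S are unchanged.

hsl(159, 16%, 42%)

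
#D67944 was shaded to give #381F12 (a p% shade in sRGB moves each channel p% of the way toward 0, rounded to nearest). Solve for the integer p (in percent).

#D67944 is rgb(214, 121, 68); #381F12 is rgb(56, 31, 18).
On the R channel (widest range): 56 ≈ 214 + (p/100)(0 − 214), so p ≈ 100×(56 − 214)/(0 − 214) = -15800/-214 = 73.83.
p = 74 reproduces all three channels after rounding.

74%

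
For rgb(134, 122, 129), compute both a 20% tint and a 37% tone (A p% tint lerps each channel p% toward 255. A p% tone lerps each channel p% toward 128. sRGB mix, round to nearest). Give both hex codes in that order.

20% tint:
  R: 134 + 0.2×(255−134) = 134 + 24.2 = 158.2 → 158
  G: 122 + 26.6 = 148.6 → 149
  B: 129 + 0.2×(255−129) = 129 + 25.2 = 154.2 → 154
  → #9E959A
37% tone:
  R: 134 + 0.37×(128−134) = 134 − 2.22 = 131.78 → 132
  G: 122 + 2.22 = 124.22 → 124
  B: 129 − 0.37 = 128.63 → 129
  → #847C81

#9E959A, #847C81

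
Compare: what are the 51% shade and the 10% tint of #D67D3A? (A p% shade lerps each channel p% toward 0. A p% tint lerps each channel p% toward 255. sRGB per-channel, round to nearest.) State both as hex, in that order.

#693D1C, #DA8A4E

#D67D3A is rgb(214, 125, 58).
51% shade:
  R: 214 + 0.51×(0−214) = 214 − 109.14 = 104.86 → 105
  G: 125 − 63.75 = 61.25 → 61
  B: 58 − 29.58 = 28.42 → 28
  → #693D1C
10% tint:
  R: 214 + 4.1 = 218.1 → 218
  G: 125 + 0.1×(255−125) = 125 + 13 = 138 → 138
  B: 58 + 19.7 = 77.7 → 78
  → #DA8A4E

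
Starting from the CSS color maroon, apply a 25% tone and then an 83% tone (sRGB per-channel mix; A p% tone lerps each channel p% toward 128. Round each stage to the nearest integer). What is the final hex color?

#807070

CSS maroon is rgb(128, 0, 0).
Lerp each channel 25% toward 128:
  R: 128 + 0 = 128 → 128
  G: 0 + 0.25×(128−0) = 0 + 32 = 32 → 32
  B: 0 + 32 = 32 → 32
After the tone: rgb(128, 32, 32) = #802020.
An 83% tone moves each channel 83% toward 128:
  R: 128 + 0 = 128 → 128
  G: 32 + 0.83×(128−32) = 32 + 79.68 = 111.68 → 112
  B: 32 + 79.68 = 111.68 → 112
rgb(128, 112, 112) = #807070.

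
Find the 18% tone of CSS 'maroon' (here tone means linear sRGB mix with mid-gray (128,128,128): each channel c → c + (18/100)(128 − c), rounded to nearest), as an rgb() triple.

CSS maroon is rgb(128, 0, 0).
Lerp each channel 18% toward 128:
  R: 128 + 0.18×(128−128) = 128 + 0 = 128 → 128
  G: 0 + 0.18×(128−0) = 0 + 23.04 = 23.04 → 23
  B: 0 + 23.04 = 23.04 → 23

rgb(128, 23, 23)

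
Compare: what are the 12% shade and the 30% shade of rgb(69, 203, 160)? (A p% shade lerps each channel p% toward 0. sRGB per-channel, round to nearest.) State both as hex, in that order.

12% shade:
  R: 69 − 8.28 = 60.72 → 61
  G: 203 − 24.36 = 178.64 → 179
  B: 160 − 19.2 = 140.8 → 141
  → #3DB38D
30% shade:
  R: 69 − 20.7 = 48.3 → 48
  G: 203 − 60.9 = 142.1 → 142
  B: 160 + 0.3×(0−160) = 160 − 48 = 112 → 112
  → #308E70

#3DB38D, #308E70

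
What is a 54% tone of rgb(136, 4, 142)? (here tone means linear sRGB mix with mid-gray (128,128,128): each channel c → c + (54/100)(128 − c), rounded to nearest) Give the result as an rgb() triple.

Per channel, c → c + 0.54(128 − c):
  R: 136 − 4.32 = 131.68 → 132
  G: 4 + 0.54×(128−4) = 4 + 66.96 = 70.96 → 71
  B: 142 − 7.56 = 134.44 → 134

rgb(132, 71, 134)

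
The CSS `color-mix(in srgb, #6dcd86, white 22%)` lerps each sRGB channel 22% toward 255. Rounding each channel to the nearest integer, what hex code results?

#8dd8a1

#6dcd86 is rgb(109, 205, 134).
Per channel, c → c + 0.22(255 − c):
  R: 109 + 0.22×(255−109) = 109 + 32.12 = 141.12 → 141
  G: 205 + 11 = 216 → 216
  B: 134 + 26.62 = 160.62 → 161
rgb(141, 216, 161) = #8dd8a1.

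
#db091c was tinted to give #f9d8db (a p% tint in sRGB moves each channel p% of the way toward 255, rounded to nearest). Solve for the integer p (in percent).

#db091c is rgb(219, 9, 28); #f9d8db is rgb(249, 216, 219).
On the G channel (widest range): 216 ≈ 9 + (p/100)(255 − 9), so p ≈ 100×(216 − 9)/(255 − 9) = 20700/246 = 84.15.
p = 84 reproduces all three channels after rounding.

84%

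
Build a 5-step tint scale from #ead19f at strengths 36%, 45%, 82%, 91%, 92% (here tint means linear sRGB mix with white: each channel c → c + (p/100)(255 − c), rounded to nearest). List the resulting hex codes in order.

#f2e2c2, #f3e6ca, #fbf7ee, #fdfbf6, #fdfbf7

#ead19f is rgb(234, 209, 159).
36%: (234 + 7.56 = 241.56→242, 209 + 16.56 = 225.56→226, 159 + 34.56 = 193.56→194) → #f2e2c2
45%: (234 + 9.45 = 243.45→243, 209 + 20.7 = 229.7→230, 159 + 43.2 = 202.2→202) → #f3e6ca
82%: (234 + 17.22 = 251.22→251, 209 + 37.72 = 246.72→247, 159 + 78.72 = 237.72→238) → #fbf7ee
91%: (234 + 19.11 = 253.11→253, 209 + 41.86 = 250.86→251, 159 + 87.36 = 246.36→246) → #fdfbf6
92%: (234 + 19.32 = 253.32→253, 209 + 42.32 = 251.32→251, 159 + 88.32 = 247.32→247) → #fdfbf7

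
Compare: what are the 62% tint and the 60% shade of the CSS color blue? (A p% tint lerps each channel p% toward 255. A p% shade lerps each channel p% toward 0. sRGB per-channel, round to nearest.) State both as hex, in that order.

CSS blue is rgb(0, 0, 255).
62% tint:
  R: 0 + 158.1 = 158.1 → 158
  G: 0 + 158.1 = 158.1 → 158
  B: 255 + 0.62×(255−255) = 255 + 0 = 255 → 255
  → #9E9EFF
60% shade:
  R: 0 + 0.6×(0−0) = 0 + 0 = 0 → 0
  G: 0 + 0 = 0 → 0
  B: 255 + 0.6×(0−255) = 255 − 153 = 102 → 102
  → #000066

#9E9EFF, #000066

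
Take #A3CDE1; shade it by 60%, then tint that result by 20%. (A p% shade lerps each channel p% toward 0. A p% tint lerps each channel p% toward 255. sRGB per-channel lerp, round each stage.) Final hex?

#A3CDE1 is rgb(163, 205, 225).
A 60% shade moves each channel 60% toward 0:
  R: 163 + 0.6×(0−163) = 163 − 97.8 = 65.2 → 65
  G: 205 − 123 = 82 → 82
  B: 225 − 135 = 90 → 90
After the shade: rgb(65, 82, 90) = #41525A.
A 20% tint moves each channel 20% toward 255:
  R: 65 + 0.2×(255−65) = 65 + 38 = 103 → 103
  G: 82 + 34.6 = 116.6 → 117
  B: 90 + 0.2×(255−90) = 90 + 33 = 123 → 123
rgb(103, 117, 123) = #67757B.

#67757B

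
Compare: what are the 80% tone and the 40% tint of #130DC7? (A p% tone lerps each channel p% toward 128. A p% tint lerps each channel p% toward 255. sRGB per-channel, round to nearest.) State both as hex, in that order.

#130DC7 is rgb(19, 13, 199).
80% tone:
  R: 19 + 0.8×(128−19) = 19 + 87.2 = 106.2 → 106
  G: 13 + 92 = 105 → 105
  B: 199 − 56.8 = 142.2 → 142
  → #6A698E
40% tint:
  R: 19 + 0.4×(255−19) = 19 + 94.4 = 113.4 → 113
  G: 13 + 0.4×(255−13) = 13 + 96.8 = 109.8 → 110
  B: 199 + 0.4×(255−199) = 199 + 22.4 = 221.4 → 221
  → #716EDD

#6A698E, #716EDD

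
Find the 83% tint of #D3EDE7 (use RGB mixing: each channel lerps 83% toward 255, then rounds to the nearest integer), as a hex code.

#D3EDE7 is rgb(211, 237, 231).
An 83% tint moves each channel 83% toward 255:
  R: 211 + 36.52 = 247.52 → 248
  G: 237 + 14.94 = 251.94 → 252
  B: 231 + 19.92 = 250.92 → 251
rgb(248, 252, 251) = #F8FCFB.

#F8FCFB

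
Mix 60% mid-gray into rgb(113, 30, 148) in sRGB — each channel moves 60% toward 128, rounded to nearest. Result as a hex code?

Lerp each channel 60% toward 128:
  R: 113 + 9 = 122 → 122
  G: 30 + 0.6×(128−30) = 30 + 58.8 = 88.8 → 89
  B: 148 − 12 = 136 → 136
rgb(122, 89, 136) = #7A5988.

#7A5988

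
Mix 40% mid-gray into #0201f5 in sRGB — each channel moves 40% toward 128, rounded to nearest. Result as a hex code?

#0201f5 is rgb(2, 1, 245).
Per channel, c → c + 0.4(128 − c):
  R: 2 + 0.4×(128−2) = 2 + 50.4 = 52.4 → 52
  G: 1 + 0.4×(128−1) = 1 + 50.8 = 51.8 → 52
  B: 245 + 0.4×(128−245) = 245 − 46.8 = 198.2 → 198
rgb(52, 52, 198) = #3434c6.

#3434c6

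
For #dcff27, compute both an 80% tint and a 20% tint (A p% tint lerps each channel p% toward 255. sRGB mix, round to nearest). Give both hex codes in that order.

#f8ffd4, #e3ff52

#dcff27 is rgb(220, 255, 39).
80% tint:
  R: 220 + 0.8×(255−220) = 220 + 28 = 248 → 248
  G: 255 + 0.8×(255−255) = 255 + 0 = 255 → 255
  B: 39 + 172.8 = 211.8 → 212
  → #f8ffd4
20% tint:
  R: 220 + 0.2×(255−220) = 220 + 7 = 227 → 227
  G: 255 + 0.2×(255−255) = 255 + 0 = 255 → 255
  B: 39 + 0.2×(255−39) = 39 + 43.2 = 82.2 → 82
  → #e3ff52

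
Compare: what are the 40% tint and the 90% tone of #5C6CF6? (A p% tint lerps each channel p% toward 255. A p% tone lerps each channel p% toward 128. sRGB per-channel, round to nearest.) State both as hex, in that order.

#9DA7FA, #7C7E8C

#5C6CF6 is rgb(92, 108, 246).
40% tint:
  R: 92 + 65.2 = 157.2 → 157
  G: 108 + 58.8 = 166.8 → 167
  B: 246 + 3.6 = 249.6 → 250
  → #9DA7FA
90% tone:
  R: 92 + 0.9×(128−92) = 92 + 32.4 = 124.4 → 124
  G: 108 + 0.9×(128−108) = 108 + 18 = 126 → 126
  B: 246 − 106.2 = 139.8 → 140
  → #7C7E8C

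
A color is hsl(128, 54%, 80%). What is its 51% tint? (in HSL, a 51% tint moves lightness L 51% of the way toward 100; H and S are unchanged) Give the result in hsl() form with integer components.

hsl(128, 54%, 90%)

L moves 51% from 80 toward 100: 80 + 10.2 = 90.2 → 90.
H and S are unchanged.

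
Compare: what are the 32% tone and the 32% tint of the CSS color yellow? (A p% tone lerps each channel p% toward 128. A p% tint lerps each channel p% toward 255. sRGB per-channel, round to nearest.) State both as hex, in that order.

CSS yellow is rgb(255, 255, 0).
32% tone:
  R: 255 + 0.32×(128−255) = 255 − 40.64 = 214.36 → 214
  G: 255 + 0.32×(128−255) = 255 − 40.64 = 214.36 → 214
  B: 0 + 0.32×(128−0) = 0 + 40.96 = 40.96 → 41
  → #d6d629
32% tint:
  R: 255 + 0 = 255 → 255
  G: 255 + 0.32×(255−255) = 255 + 0 = 255 → 255
  B: 0 + 81.6 = 81.6 → 82
  → #ffff52

#d6d629, #ffff52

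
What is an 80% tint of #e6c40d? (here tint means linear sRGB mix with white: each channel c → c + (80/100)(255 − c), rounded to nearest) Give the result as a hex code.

#e6c40d is rgb(230, 196, 13).
Per channel, c → c + 0.8(255 − c):
  R: 230 + 20 = 250 → 250
  G: 196 + 0.8×(255−196) = 196 + 47.2 = 243.2 → 243
  B: 13 + 0.8×(255−13) = 13 + 193.6 = 206.6 → 207
rgb(250, 243, 207) = #faf3cf.

#faf3cf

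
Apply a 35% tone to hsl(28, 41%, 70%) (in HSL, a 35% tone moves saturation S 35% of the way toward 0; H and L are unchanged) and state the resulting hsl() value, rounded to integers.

S moves 35% from 41 toward 0: 41 − 14.35 = 26.65 → 27.
H and L are unchanged.

hsl(28, 27%, 70%)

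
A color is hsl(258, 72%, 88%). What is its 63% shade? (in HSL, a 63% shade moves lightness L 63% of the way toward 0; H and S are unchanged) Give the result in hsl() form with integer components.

hsl(258, 72%, 33%)

L moves 63% from 88 toward 0: 88 − 55.44 = 32.56 → 33.
H and S are unchanged.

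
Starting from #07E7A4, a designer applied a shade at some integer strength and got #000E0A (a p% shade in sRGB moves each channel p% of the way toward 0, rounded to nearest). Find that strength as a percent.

94%

#07E7A4 is rgb(7, 231, 164); #000E0A is rgb(0, 14, 10).
On the G channel (widest range): 14 ≈ 231 + (p/100)(0 − 231), so p ≈ 100×(14 − 231)/(0 − 231) = -21700/-231 = 93.94.
p = 94 reproduces all three channels after rounding.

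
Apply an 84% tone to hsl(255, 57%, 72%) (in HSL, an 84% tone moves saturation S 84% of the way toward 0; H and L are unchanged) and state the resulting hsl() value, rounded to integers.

hsl(255, 9%, 72%)

S moves 84% from 57 toward 0: 57 − 47.88 = 9.12 → 9.
H and L are unchanged.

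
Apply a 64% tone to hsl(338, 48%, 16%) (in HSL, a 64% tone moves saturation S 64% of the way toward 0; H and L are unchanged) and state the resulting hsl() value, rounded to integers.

hsl(338, 17%, 16%)

S moves 64% from 48 toward 0: 48 − 30.72 = 17.28 → 17.
H and L are unchanged.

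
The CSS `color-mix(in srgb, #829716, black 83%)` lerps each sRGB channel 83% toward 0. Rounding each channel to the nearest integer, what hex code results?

#829716 is rgb(130, 151, 22).
An 83% shade moves each channel 83% toward 0:
  R: 130 + 0.83×(0−130) = 130 − 107.9 = 22.1 → 22
  G: 151 + 0.83×(0−151) = 151 − 125.33 = 25.67 → 26
  B: 22 − 18.26 = 3.74 → 4
rgb(22, 26, 4) = #161A04.

#161A04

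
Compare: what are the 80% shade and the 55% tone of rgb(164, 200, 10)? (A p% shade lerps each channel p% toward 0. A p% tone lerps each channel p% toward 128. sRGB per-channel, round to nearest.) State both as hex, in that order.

#212802, #90a04b

80% shade:
  R: 164 − 131.2 = 32.8 → 33
  G: 200 + 0.8×(0−200) = 200 − 160 = 40 → 40
  B: 10 − 8 = 2 → 2
  → #212802
55% tone:
  R: 164 + 0.55×(128−164) = 164 − 19.8 = 144.2 → 144
  G: 200 + 0.55×(128−200) = 200 − 39.6 = 160.4 → 160
  B: 10 + 64.9 = 74.9 → 75
  → #90a04b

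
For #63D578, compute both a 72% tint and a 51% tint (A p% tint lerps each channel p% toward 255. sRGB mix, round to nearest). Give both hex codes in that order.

#63D578 is rgb(99, 213, 120).
72% tint:
  R: 99 + 112.32 = 211.32 → 211
  G: 213 + 0.72×(255−213) = 213 + 30.24 = 243.24 → 243
  B: 120 + 0.72×(255−120) = 120 + 97.2 = 217.2 → 217
  → #D3F3D9
51% tint:
  R: 99 + 0.51×(255−99) = 99 + 79.56 = 178.56 → 179
  G: 213 + 0.51×(255−213) = 213 + 21.42 = 234.42 → 234
  B: 120 + 0.51×(255−120) = 120 + 68.85 = 188.85 → 189
  → #B3EABD

#D3F3D9, #B3EABD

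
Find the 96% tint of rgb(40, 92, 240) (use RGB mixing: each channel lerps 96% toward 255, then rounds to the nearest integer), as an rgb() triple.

rgb(246, 248, 254)

Per channel, c → c + 0.96(255 − c):
  R: 40 + 0.96×(255−40) = 40 + 206.4 = 246.4 → 246
  G: 92 + 0.96×(255−92) = 92 + 156.48 = 248.48 → 248
  B: 240 + 14.4 = 254.4 → 254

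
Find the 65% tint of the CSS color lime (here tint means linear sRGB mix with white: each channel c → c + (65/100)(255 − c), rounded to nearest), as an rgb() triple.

CSS lime is rgb(0, 255, 0).
Lerp each channel 65% toward 255:
  R: 0 + 0.65×(255−0) = 0 + 165.75 = 165.75 → 166
  G: 255 + 0.65×(255−255) = 255 + 0 = 255 → 255
  B: 0 + 165.75 = 165.75 → 166

rgb(166, 255, 166)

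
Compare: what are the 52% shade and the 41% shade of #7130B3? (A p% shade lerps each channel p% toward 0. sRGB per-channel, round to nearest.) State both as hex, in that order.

#7130B3 is rgb(113, 48, 179).
52% shade:
  R: 113 + 0.52×(0−113) = 113 − 58.76 = 54.24 → 54
  G: 48 + 0.52×(0−48) = 48 − 24.96 = 23.04 → 23
  B: 179 − 93.08 = 85.92 → 86
  → #361756
41% shade:
  R: 113 + 0.41×(0−113) = 113 − 46.33 = 66.67 → 67
  G: 48 − 19.68 = 28.32 → 28
  B: 179 + 0.41×(0−179) = 179 − 73.39 = 105.61 → 106
  → #431C6A

#361756, #431C6A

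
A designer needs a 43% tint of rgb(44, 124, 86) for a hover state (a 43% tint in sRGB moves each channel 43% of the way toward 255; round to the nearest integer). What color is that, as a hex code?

A 43% tint moves each channel 43% toward 255:
  R: 44 + 90.73 = 134.73 → 135
  G: 124 + 56.33 = 180.33 → 180
  B: 86 + 0.43×(255−86) = 86 + 72.67 = 158.67 → 159
rgb(135, 180, 159) = #87B49F.

#87B49F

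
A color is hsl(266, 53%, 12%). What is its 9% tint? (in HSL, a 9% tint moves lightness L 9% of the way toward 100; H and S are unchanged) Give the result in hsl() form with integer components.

hsl(266, 53%, 20%)

L moves 9% from 12 toward 100: 12 + 7.92 = 19.92 → 20.
H and S are unchanged.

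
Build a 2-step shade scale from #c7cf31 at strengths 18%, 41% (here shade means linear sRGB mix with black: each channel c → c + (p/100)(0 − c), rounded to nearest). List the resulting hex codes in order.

#a3aa28, #757a1d

#c7cf31 is rgb(199, 207, 49).
18%: (199 − 35.82 = 163.18→163, 207 − 37.26 = 169.74→170, 49 − 8.82 = 40.18→40) → #a3aa28
41%: (199 − 81.59 = 117.41→117, 207 − 84.87 = 122.13→122, 49 − 20.09 = 28.91→29) → #757a1d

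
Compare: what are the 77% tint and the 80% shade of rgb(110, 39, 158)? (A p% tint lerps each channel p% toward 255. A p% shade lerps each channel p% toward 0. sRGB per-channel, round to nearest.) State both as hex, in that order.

#DECDE9, #160820

77% tint:
  R: 110 + 0.77×(255−110) = 110 + 111.65 = 221.65 → 222
  G: 39 + 0.77×(255−39) = 39 + 166.32 = 205.32 → 205
  B: 158 + 0.77×(255−158) = 158 + 74.69 = 232.69 → 233
  → #DECDE9
80% shade:
  R: 110 − 88 = 22 → 22
  G: 39 + 0.8×(0−39) = 39 − 31.2 = 7.8 → 8
  B: 158 − 126.4 = 31.6 → 32
  → #160820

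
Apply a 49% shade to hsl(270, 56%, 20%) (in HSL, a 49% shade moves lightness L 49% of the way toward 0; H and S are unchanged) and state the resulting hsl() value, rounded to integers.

L moves 49% from 20 toward 0: 20 − 9.8 = 10.2 → 10.
H and S are unchanged.

hsl(270, 56%, 10%)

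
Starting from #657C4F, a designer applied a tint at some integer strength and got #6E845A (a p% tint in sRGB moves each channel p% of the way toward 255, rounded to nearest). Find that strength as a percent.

6%

#657C4F is rgb(101, 124, 79); #6E845A is rgb(110, 132, 90).
On the B channel (widest range): 90 ≈ 79 + (p/100)(255 − 79), so p ≈ 100×(90 − 79)/(255 − 79) = 1100/176 = 6.25.
p = 6 reproduces all three channels after rounding.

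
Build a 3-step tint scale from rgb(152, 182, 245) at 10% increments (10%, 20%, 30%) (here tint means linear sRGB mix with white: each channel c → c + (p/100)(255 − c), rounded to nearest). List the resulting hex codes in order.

10%: (152 + 10.3 = 162.3→162, 182 + 7.3 = 189.3→189, 245 + 1 = 246→246) → #a2bdf6
20%: (152 + 20.6 = 172.6→173, 182 + 14.6 = 196.6→197, 245 + 2 = 247→247) → #adc5f7
30%: (152 + 30.9 = 182.9→183, 182 + 21.9 = 203.9→204, 245 + 3 = 248→248) → #b7ccf8

#a2bdf6, #adc5f7, #b7ccf8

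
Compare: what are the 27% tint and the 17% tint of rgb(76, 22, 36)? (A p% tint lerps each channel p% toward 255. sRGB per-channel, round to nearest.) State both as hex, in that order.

#7C555F, #6A3E49

27% tint:
  R: 76 + 48.33 = 124.33 → 124
  G: 22 + 62.91 = 84.91 → 85
  B: 36 + 59.13 = 95.13 → 95
  → #7C555F
17% tint:
  R: 76 + 0.17×(255−76) = 76 + 30.43 = 106.43 → 106
  G: 22 + 0.17×(255−22) = 22 + 39.61 = 61.61 → 62
  B: 36 + 0.17×(255−36) = 36 + 37.23 = 73.23 → 73
  → #6A3E49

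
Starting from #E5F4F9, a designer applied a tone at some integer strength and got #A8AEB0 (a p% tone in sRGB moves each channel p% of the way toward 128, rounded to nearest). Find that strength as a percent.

60%

#E5F4F9 is rgb(229, 244, 249); #A8AEB0 is rgb(168, 174, 176).
On the B channel (widest range): 176 ≈ 249 + (p/100)(128 − 249), so p ≈ 100×(176 − 249)/(128 − 249) = -7300/-121 = 60.33.
p = 60 reproduces all three channels after rounding.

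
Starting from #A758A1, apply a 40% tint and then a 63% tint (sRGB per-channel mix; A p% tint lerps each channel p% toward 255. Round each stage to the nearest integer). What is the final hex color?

#A758A1 is rgb(167, 88, 161).
Lerp each channel 40% toward 255:
  R: 167 + 0.4×(255−167) = 167 + 35.2 = 202.2 → 202
  G: 88 + 0.4×(255−88) = 88 + 66.8 = 154.8 → 155
  B: 161 + 37.6 = 198.6 → 199
After the tint: rgb(202, 155, 199) = #CA9BC7.
A 63% tint moves each channel 63% toward 255:
  R: 202 + 0.63×(255−202) = 202 + 33.39 = 235.39 → 235
  G: 155 + 0.63×(255−155) = 155 + 63 = 218 → 218
  B: 199 + 0.63×(255−199) = 199 + 35.28 = 234.28 → 234
rgb(235, 218, 234) = #EBDAEA.

#EBDAEA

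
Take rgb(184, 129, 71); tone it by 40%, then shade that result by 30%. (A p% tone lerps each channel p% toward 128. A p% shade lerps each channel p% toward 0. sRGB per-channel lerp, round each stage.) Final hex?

Lerp each channel 40% toward 128:
  R: 184 + 0.4×(128−184) = 184 − 22.4 = 161.6 → 162
  G: 129 + 0.4×(128−129) = 129 − 0.4 = 128.6 → 129
  B: 71 + 22.8 = 93.8 → 94
After the tone: rgb(162, 129, 94) = #a2815e.
A 30% shade moves each channel 30% toward 0:
  R: 162 − 48.6 = 113.4 → 113
  G: 129 + 0.3×(0−129) = 129 − 38.7 = 90.3 → 90
  B: 94 + 0.3×(0−94) = 94 − 28.2 = 65.8 → 66
rgb(113, 90, 66) = #715a42.

#715a42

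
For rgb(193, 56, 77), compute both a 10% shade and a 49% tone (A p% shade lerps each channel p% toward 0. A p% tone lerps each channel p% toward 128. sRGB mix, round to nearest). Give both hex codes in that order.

#ae3245, #a15b66

10% shade:
  R: 193 − 19.3 = 173.7 → 174
  G: 56 + 0.1×(0−56) = 56 − 5.6 = 50.4 → 50
  B: 77 − 7.7 = 69.3 → 69
  → #ae3245
49% tone:
  R: 193 − 31.85 = 161.15 → 161
  G: 56 + 0.49×(128−56) = 56 + 35.28 = 91.28 → 91
  B: 77 + 0.49×(128−77) = 77 + 24.99 = 101.99 → 102
  → #a15b66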